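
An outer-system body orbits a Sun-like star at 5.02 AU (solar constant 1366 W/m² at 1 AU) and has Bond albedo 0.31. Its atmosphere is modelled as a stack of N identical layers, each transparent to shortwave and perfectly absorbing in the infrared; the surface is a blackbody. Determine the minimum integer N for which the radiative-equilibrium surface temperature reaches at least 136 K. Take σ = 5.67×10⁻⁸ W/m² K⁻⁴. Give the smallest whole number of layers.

Irradiance scales as 1/d², so S = 1366 W/m² × (1/5.02)² = 54.21 W/m².
Top-of-atmosphere balance: σT_e⁴ = S(1−α)/4 = 9.350 W/m² → T_e = 113.3 K.
T_s = (N+1)^(1/4)·T_e ≥ 136 K requires N+1 ≥ (T_s/T_e)⁴ = (136/113.3)⁴ = 2.074.
The minimum whole number is N = 2.

2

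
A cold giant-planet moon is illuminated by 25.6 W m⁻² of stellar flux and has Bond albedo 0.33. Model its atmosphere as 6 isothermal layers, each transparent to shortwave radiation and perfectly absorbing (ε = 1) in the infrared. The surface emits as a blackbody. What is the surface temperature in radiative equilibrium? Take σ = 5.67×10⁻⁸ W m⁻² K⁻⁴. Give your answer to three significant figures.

The effective emission temperature is T_e = [S(1−α)/(4σ)]^¼ = 93.25 K.
With N = 6 opaque layers, T_s = (N+1)^(1/4)·T_e = 7^(1/4)·93.25 = 151.7 K.

152 K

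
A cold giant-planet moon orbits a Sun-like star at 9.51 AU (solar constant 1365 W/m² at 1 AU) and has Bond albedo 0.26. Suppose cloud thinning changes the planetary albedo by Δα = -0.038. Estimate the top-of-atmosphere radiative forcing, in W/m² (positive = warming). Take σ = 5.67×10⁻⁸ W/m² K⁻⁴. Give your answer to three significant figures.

0.143 W/m²

Flux at the orbit: S = 1365/(9.51)² = 15.09 W/m².
The change in absorbed flux is Δ[S(1−α)/4] = −SΔα/4 = 0.1434 W/m².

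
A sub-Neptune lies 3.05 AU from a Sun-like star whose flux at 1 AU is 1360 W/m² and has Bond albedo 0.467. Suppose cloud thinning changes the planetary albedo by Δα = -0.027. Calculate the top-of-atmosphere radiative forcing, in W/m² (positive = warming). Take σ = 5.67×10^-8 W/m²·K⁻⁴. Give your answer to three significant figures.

0.987 W/m²

Irradiance scales as 1/d², so S = 1360 W/m² × (1/3.05)² = 146.2 W/m².
ΔF = −(S/4)Δα = −(146.2/4)×(-0.027) = 0.9868 W/m².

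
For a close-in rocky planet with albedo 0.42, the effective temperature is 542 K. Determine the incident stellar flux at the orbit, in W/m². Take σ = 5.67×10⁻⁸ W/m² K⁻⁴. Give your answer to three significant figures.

Invert the energy balance for S: S = 4σT⁴/(1−α).
σT⁴ = 5.67×10⁻⁸·(542)⁴ = 4893 W/m².
S = 4·4893/0.58 = 33750 W/m².

33700 W/m²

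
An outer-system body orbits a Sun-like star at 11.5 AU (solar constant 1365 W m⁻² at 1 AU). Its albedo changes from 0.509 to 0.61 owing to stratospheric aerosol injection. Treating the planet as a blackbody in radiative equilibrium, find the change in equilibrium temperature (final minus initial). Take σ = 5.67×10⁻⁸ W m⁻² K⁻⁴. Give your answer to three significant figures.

-3.85 K

Irradiance scales as 1/d², so S = 1365 W m⁻² × (1/11.5)² = 10.32 W m⁻².
With α = 0.509, T₁ = 68.75 K.
After:  T₂ = [10.32·0.39/(4σ)]^(1/4) = 64.91 K.
ΔT = T₂ − T₁ = -3.847 K.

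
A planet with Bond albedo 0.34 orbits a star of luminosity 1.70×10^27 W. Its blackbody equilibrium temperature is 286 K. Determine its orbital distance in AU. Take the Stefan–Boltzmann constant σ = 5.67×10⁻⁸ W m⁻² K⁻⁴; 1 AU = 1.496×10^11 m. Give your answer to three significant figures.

The flux needed for this T is 4σT⁴/(1−0.34) = 2299 W m⁻².
S = L/(4πd²) → d = √(L/4πS) = √(1.70×10^27/(4π·2299)) = 2.426×10^11 m = 1.621 AU.

1.62 AU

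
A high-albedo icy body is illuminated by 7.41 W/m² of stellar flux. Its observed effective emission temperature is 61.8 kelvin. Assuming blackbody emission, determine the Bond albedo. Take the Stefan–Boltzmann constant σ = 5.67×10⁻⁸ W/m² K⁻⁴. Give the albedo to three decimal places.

Rearranging the radiative balance, α = 1 − 4σT⁴/S.
4σT⁴ = 4·5.67×10⁻⁸·(61.8)⁴ = 3.308 W/m².
Hence α = 1 − 3.308/7.410 = 0.5535.

0.554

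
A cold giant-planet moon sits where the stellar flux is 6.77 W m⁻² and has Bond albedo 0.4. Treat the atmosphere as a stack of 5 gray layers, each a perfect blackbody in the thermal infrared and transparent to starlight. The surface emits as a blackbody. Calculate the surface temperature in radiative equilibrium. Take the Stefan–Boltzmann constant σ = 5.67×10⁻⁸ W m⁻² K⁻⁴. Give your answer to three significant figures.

102 K

Top-of-atmosphere balance: σT_e⁴ = S(1−α)/4 = 1.015 W m⁻² → T_e = 65.05 K.
Layer-by-layer balance gives σT_s⁴ = (N+1)σT_e⁴, so T_s = 6^¼·65.05 = 101.8 K.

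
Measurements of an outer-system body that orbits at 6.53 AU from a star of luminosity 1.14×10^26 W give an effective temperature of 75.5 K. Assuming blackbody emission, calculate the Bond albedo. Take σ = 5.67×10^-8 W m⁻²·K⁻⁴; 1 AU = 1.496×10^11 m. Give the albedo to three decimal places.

d = 6.53 × 1.496×10^11 m = 9.769×10^11 m.
S = L/(4πd²) = 9.506 W m⁻².
From σT⁴ = S(1−α)/4 we invert for α: 1−α = 4σT⁴/S.
4σT⁴ = 4·5.67×10⁻⁸·(75.5)⁴ = 7.369 W m⁻².
Hence α = 1 − 7.369/9.506 = 0.2248.

0.225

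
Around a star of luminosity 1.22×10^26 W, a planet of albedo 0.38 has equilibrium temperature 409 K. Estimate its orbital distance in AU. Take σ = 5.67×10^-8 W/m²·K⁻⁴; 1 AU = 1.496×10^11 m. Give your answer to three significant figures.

Required flux: S = 4σT⁴/(1−α) = 10240 W/m².
Then d = [L/(4πS)]^(1/2) = 3.080×10^10 m, i.e. 0.2059 AU.

0.206 AU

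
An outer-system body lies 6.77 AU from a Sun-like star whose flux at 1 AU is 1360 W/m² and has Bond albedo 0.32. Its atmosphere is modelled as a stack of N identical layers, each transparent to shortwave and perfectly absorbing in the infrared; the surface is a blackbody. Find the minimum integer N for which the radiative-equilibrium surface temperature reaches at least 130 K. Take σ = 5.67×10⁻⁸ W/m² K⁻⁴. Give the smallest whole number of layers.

Flux at the orbit: S = 1360/(6.77)² = 29.67 W/m².
Top-of-atmosphere balance: σT_e⁴ = S(1−α)/4 = 5.044 W/m² → T_e = 97.12 K.
Need (N+1)T_e⁴ ≥ T_s⁴, i.e. N+1 ≥ (130/97.12)⁴ = 3.210.
So N ≥ 2.210; the smallest integer is N = 3.

3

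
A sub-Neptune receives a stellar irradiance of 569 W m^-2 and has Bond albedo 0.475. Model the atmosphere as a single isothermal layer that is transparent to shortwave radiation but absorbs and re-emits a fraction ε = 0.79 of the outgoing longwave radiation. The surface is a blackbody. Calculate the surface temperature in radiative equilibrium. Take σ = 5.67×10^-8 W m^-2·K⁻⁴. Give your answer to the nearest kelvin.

216 K

The planet radiates to space at T_e = [S(1−α)/(4σ)]^(1/4) = 190.5 K.
Surface balance with a leaky layer gives σT_s⁴ = σT_e⁴·2/(2−ε), so T_s = T_e·[2/(2−0.79)]^(1/4) = 216.0 K.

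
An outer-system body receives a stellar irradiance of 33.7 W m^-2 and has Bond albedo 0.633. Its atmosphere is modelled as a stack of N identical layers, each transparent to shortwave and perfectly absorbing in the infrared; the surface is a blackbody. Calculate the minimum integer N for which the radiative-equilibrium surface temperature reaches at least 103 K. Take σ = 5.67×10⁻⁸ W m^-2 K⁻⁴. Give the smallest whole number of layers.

2

OLR = S(1−α)/4 = 3.092 W m^-2; the top layer radiates at T_e = 85.93 K.
T_s = (N+1)^(1/4)·T_e ≥ 103 K requires N+1 ≥ (T_s/T_e)⁴ = (103/85.93)⁴ = 2.064.
Rounding up, N = 2.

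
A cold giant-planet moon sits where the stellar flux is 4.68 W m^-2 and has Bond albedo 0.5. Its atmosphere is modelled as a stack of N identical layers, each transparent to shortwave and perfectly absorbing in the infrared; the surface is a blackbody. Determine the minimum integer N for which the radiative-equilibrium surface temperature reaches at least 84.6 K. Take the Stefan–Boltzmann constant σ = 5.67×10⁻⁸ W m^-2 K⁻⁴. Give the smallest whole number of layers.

The effective emission temperature is T_e = [S(1−α)/(4σ)]^¼ = 56.68 K.
T_s = (N+1)^(1/4)·T_e ≥ 84.6 K requires N+1 ≥ (T_s/T_e)⁴ = (84.6/56.68)⁴ = 4.965.
Rounding up, N = 4.

4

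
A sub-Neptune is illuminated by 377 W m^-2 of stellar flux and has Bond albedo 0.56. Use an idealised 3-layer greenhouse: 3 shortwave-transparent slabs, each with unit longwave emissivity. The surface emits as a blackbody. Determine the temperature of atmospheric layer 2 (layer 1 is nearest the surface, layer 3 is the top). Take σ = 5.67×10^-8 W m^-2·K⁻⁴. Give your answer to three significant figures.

196 kelvin

OLR = S(1−α)/4 = 41.47 W m^-2; the top layer radiates at T_e = 164.5 K.
In the N-layer model, layer k (counted from the surface) has T_k = (N+1−k)^(1/4)·T_e.
T_2 = (2)^(1/4)·164.5 = 195.6 K.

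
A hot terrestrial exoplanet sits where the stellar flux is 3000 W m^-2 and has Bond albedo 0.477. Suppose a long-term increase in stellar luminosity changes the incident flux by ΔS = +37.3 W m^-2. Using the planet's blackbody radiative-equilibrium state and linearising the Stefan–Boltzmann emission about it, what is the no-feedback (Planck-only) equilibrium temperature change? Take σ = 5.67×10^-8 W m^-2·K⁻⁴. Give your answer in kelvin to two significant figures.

Reference equilibrium: T_e = [S(1−α)/(4σ)]^(1/4) = 288.4 K.
ΔF = Δ[S(1−α)]/4 = (1−0.477)·+37.3/4 = 4.877 W m^-2.
Linearising σT⁴ gives d(σT⁴)/dT = 4σT_e³ = 5.440 W m^-2 per K.
ΔT₀ = ΔF/λ_P = 4.877/5.440 = 0.896 K.

0.90 kelvin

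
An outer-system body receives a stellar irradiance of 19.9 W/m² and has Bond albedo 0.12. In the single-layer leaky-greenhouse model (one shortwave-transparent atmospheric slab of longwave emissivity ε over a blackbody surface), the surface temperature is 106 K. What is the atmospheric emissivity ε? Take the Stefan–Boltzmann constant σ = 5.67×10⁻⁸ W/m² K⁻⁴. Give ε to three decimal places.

TOA balance gives T_e = 93.74 K.
Since (2−ε)/2 = (T_e/T_s)⁴ = 0.6116, ε = 0.7768.

0.777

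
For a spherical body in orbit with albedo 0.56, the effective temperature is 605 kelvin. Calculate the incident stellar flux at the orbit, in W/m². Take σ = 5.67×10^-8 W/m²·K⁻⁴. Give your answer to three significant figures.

69100 W/m²

Invert the energy balance for S: S = 4σT⁴/(1−α).
σT⁴ = 5.67×10⁻⁸·(605)⁴ = 7596 W/m².
S = 4·7596/0.44 = 69060 W/m².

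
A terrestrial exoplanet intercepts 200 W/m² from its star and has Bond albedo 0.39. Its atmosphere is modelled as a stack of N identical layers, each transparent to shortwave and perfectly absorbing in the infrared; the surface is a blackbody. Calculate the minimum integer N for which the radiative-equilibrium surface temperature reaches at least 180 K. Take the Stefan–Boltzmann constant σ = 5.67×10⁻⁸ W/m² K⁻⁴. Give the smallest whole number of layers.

1

Top-of-atmosphere balance: σT_e⁴ = S(1−α)/4 = 30.50 W/m² → T_e = 152.3 K.
T_s = (N+1)^(1/4)·T_e ≥ 180 K requires N+1 ≥ (T_s/T_e)⁴ = (180/152.3)⁴ = 1.952.
The minimum whole number is N = 1.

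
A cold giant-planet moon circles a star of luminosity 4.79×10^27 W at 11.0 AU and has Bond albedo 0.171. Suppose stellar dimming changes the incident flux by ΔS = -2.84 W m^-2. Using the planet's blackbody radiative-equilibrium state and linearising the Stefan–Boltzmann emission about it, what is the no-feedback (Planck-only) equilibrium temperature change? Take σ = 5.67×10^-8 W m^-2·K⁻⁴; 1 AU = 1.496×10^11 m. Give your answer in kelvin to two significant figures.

Orbital distance: d = 11.0 AU = 1.646×10^12 m.
Flux at the orbit: S = L/(4πd²) = 4.79×10^27/(4π·(1.65×10^12)²) = 140.8 W m^-2.
The baseline emission temperature is T_e = 150.6 K.
TOA radiative forcing: ΔF = (1−α)ΔS/4 = 0.829·(-2.84)/4 = -0.5886 W m^-2.
The Planck feedback parameter is 4σT_e³ = 0.7748 W m^-2/K.
So ΔT₀ = -0.5886/0.7748 = -0.760 K.

-0.76 kelvin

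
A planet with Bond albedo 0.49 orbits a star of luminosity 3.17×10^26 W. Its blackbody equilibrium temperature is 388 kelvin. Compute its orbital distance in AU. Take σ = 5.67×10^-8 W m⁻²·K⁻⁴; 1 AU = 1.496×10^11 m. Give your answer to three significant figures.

The flux needed for this T is 4σT⁴/(1−0.49) = 10080 W m⁻².
From L = 4πd²S, d = √(3.17×10^26/(4π·10080)) = 5.003×10^10 m = 0.3344 AU.

0.334 AU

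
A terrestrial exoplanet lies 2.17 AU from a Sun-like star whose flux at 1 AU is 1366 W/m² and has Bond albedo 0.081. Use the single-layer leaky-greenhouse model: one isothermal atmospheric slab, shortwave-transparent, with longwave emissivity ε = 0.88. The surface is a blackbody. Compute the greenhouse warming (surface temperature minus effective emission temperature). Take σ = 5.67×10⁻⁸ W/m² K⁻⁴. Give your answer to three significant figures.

28.9 K

By the inverse-square law, S = 1366/2.17² = 290.1 W/m².
The planet radiates to space at T_e = [S(1−α)/(4σ)]^(1/4) = 185.2 K.
The surface balance (absorbed SW + ε·downward IR = σT_s⁴) with T_a⁴ = T_s⁴/2 reduces to T_s = T_e·[2/(2−ε)]^¼ = 214.0 K.
Greenhouse warming: T_s − T_e = 28.88 K.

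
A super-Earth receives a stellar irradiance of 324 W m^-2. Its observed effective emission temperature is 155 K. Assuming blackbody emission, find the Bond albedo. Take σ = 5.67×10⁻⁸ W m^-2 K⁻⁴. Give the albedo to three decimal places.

0.596

From σT⁴ = S(1−α)/4 we invert for α: 1−α = 4σT⁴/S.
4σT⁴ = 4·5.67×10⁻⁸·(155)⁴ = 130.9 W m^-2.
Hence α = 1 − 130.9/324.0 = 0.5960.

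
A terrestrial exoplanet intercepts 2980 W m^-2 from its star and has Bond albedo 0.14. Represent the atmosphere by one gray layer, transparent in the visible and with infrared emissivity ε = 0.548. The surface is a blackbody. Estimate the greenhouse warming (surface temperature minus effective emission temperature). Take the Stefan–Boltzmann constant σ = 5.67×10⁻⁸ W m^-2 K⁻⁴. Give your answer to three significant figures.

27.2 K

The planet radiates to space at T_e = [S(1−α)/(4σ)]^(1/4) = 326.0 K.
The surface balance (absorbed SW + ε·downward IR = σT_s⁴) with T_a⁴ = T_s⁴/2 reduces to T_s = T_e·[2/(2−ε)]^¼ = 353.2 K.
The atmosphere warms the surface by 27.17 K.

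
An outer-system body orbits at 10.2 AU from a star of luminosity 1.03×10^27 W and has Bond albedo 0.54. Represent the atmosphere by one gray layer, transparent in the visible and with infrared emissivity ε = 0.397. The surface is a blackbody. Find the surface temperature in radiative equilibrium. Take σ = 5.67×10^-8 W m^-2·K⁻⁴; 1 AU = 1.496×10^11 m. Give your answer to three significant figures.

97.2 kelvin

Orbital distance: d = 10.2 AU = 1.526×10^12 m.
S = L/(4πd²) = 35.20 W m^-2.
Effective emission temperature (TOA balance): σT_e⁴ = S(1−α)/4 = 4.048 W m^-2 → T_e = 91.92 K.
Surface balance with a leaky layer gives σT_s⁴ = σT_e⁴·2/(2−ε), so T_s = T_e·[2/(2−0.397)]^(1/4) = 97.15 K.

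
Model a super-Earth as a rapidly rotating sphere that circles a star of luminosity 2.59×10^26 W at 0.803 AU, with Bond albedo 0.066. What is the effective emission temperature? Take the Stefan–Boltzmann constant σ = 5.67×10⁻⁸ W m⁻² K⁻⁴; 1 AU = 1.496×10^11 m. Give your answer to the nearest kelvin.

277 K

Orbital distance: d = 0.803 AU = 1.201×10^11 m.
Spreading L over a sphere of radius d: S = 2.59×10^26/(4π·1.20×10^11²) = 1428 W m⁻².
The planet absorbs (1−α)S over its disc πR² and re-emits over 4πR², so the mean absorbed flux is (1−0.066)·1428/4 = 333.5 W m⁻².
Set σT⁴ = 333.5 → T = (333.5/σ)^(1/4) = 276.9 K.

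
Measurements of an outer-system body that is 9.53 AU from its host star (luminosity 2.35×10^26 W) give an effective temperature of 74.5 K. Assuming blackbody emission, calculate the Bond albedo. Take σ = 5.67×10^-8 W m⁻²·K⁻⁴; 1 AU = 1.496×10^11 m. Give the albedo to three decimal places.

0.241

d = 9.53 × 1.496×10^11 m = 1.426×10^12 m.
Spreading L over a sphere of radius d: S = 2.35×10^26/(4π·1.43×10^12²) = 9.200 W m⁻².
From σT⁴ = S(1−α)/4 we invert for α: 1−α = 4σT⁴/S.
σT⁴ = 1.747 W m⁻², so 4σT⁴ = 6.987 W m⁻².
1−α = 6.987/9.200 = 0.7594, so α = 0.2406.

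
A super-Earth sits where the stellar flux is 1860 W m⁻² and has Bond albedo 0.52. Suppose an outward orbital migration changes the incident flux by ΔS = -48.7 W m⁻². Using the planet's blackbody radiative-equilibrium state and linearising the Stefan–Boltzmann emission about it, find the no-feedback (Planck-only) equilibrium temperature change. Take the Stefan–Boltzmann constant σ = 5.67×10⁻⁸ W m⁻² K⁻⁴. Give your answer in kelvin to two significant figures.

-1.6 kelvin

Unperturbed T_e = [1860·(1−0.52)/(4σ)]^¼ = 250.5 K.
TOA radiative forcing: ΔF = (1−α)ΔS/4 = 0.48·(-48.7)/4 = -5.844 W m⁻².
Linearising σT⁴ gives d(σT⁴)/dT = 4σT_e³ = 3.564 W m⁻² per K.
Hence the no-feedback warming is ΔF/(4σT_e³) = -1.64 K.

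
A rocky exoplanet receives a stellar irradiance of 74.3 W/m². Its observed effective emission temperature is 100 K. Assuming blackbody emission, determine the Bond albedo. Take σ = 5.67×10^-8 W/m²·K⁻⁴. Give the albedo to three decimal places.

0.695

Energy balance: S(1−α)/4 = σT⁴, so 1−α = 4σT⁴/S.
σT⁴ = 5.670 W/m², so 4σT⁴ = 22.68 W/m².
Hence α = 1 − 22.68/74.30 = 0.6948.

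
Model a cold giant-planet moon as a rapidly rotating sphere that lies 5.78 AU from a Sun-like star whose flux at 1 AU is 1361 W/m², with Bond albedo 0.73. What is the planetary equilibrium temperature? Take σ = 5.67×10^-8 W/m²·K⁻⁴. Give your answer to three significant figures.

83.5 K

Irradiance scales as 1/d², so S = 1361 W/m² × (1/5.78)² = 40.74 W/m².
Absorbed flux (global mean): S(1−α)/4 = 40.74·0.27/4 = 2.750 W/m².
In equilibrium σT⁴ equals this, so T = 83.45 K.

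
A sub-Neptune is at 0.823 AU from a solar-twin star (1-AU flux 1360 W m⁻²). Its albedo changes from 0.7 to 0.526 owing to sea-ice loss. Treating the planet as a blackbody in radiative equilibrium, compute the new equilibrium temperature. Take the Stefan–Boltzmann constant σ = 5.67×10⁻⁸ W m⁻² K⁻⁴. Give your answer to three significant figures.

255 kelvin

Irradiance scales as 1/d², so S = 1360 W m⁻² × (1/0.823)² = 2008 W m⁻².
With the new albedo, S(1−α₂)/4 = 237.9 W m⁻², so T₂ = 254.5 K.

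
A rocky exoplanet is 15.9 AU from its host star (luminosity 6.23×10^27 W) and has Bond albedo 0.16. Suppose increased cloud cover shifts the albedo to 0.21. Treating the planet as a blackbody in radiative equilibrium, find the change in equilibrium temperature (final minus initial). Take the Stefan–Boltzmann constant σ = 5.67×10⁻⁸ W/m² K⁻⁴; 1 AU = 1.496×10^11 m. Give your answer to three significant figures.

-2.04 K

Orbital distance: d = 15.9 AU = 2.379×10^12 m.
Spreading L over a sphere of radius d: S = 6.23×10^27/(4π·2.38×10^12²) = 87.62 W/m².
With α = 0.16, T₁ = 134.2 K.
After:  T₂ = [87.62·0.79/(4σ)]^(1/4) = 132.2 K.
Change: 132.2 − 134.2 = -2.044 K.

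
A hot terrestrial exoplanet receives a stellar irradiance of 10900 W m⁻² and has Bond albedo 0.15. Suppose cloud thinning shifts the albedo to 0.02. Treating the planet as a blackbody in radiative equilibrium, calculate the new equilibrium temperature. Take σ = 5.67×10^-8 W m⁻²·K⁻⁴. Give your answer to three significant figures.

With the new albedo, S(1−α₂)/4 = 2670 W m⁻², so T₂ = 465.9 K.

466 kelvin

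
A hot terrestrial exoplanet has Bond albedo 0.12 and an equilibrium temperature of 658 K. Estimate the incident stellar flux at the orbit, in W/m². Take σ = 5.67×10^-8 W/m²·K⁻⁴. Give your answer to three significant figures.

Invert the energy balance for S: S = 4σT⁴/(1−α).
σT⁴ = 5.67×10⁻⁸·(658)⁴ = 10630 W/m².
So S = 4×10630/(1−0.12) = 48310 W/m².

48300 W/m²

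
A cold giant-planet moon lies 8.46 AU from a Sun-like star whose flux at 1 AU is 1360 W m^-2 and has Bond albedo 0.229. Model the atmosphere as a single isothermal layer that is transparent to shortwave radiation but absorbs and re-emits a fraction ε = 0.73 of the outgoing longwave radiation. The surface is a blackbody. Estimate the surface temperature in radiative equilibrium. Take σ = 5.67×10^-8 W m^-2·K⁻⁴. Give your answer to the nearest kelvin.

Flux at the orbit: S = 1360/(8.46)² = 19.00 W m^-2.
The planet radiates to space at T_e = [S(1−α)/(4σ)]^(1/4) = 89.65 K.
Surface balance with a leaky layer gives σT_s⁴ = σT_e⁴·2/(2−ε), so T_s = T_e·[2/(2−0.73)]^(1/4) = 100.4 K.

100 kelvin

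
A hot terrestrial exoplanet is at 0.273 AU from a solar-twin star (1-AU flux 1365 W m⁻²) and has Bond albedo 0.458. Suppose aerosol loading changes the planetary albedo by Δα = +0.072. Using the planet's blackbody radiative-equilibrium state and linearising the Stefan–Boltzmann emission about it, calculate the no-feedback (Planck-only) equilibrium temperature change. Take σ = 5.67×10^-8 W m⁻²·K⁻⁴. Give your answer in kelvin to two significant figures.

-15 K

Irradiance scales as 1/d², so S = 1365 W m⁻² × (1/0.273)² = 18320 W m⁻².
Reference equilibrium: T_e = [S(1−α)/(4σ)]^(1/4) = 457.4 K.
The change in absorbed flux is Δ[S(1−α)/4] = −SΔα/4 = -329.7 W m⁻².
Planck response: λ_P = 4σT_e³ = 4·5.67×10⁻⁸·(457.4)³ = 21.70 W m⁻²/K.
So ΔT₀ = -329.7/21.70 = -15.2 K.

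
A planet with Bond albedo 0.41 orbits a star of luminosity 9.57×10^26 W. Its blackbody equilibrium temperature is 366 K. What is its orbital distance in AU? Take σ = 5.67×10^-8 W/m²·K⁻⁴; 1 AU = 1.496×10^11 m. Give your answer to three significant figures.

Required flux: S = 4σT⁴/(1−α) = 6898 W/m².
From L = 4πd²S, d = √(9.57×10^26/(4π·6898)) = 1.051×10^11 m = 0.7024 AU.

0.702 AU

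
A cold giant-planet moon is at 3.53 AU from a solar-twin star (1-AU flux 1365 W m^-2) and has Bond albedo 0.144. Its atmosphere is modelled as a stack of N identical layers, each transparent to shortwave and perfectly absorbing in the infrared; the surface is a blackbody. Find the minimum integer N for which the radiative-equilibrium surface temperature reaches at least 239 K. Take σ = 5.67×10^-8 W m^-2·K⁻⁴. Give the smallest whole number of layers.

By the inverse-square law, S = 1365/3.53² = 109.5 W m^-2.
The effective emission temperature is T_e = [S(1−α)/(4σ)]^¼ = 142.6 K.
Since T_s⁴ = (N+1)T_e⁴, we need N ≥ (T_s/T_e)⁴ − 1 = 6.892.
So N ≥ 6.892; the smallest integer is N = 7.

7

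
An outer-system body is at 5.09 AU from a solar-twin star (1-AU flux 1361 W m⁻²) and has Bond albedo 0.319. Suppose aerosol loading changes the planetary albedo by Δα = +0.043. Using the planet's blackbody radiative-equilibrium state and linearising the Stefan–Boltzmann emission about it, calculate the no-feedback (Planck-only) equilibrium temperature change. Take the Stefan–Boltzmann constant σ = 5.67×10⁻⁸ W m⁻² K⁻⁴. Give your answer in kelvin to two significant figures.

-1.8 K

Irradiance scales as 1/d², so S = 1361 W m⁻² × (1/5.09)² = 52.53 W m⁻².
Reference equilibrium: T_e = [S(1−α)/(4σ)]^(1/4) = 112.1 K.
ΔF = −(S/4)Δα = −(52.53/4)×(+0.043) = -0.5647 W m⁻².
Planck response: λ_P = 4σT_e³ = 4·5.67×10⁻⁸·(112.1)³ = 0.3192 W m⁻²/K.
ΔT₀ = ΔF/λ_P = -0.5647/0.3192 = -1.77 K.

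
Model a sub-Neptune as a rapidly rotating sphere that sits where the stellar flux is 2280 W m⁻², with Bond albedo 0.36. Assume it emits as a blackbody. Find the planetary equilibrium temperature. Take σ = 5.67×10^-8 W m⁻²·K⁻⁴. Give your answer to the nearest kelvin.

Absorbed flux (global mean): S(1−α)/4 = 2280·0.64/4 = 364.8 W m⁻².
Balancing against σT⁴: T = (364.8/5.67×10⁻⁸)^(1/4) = 283.2 K.

283 K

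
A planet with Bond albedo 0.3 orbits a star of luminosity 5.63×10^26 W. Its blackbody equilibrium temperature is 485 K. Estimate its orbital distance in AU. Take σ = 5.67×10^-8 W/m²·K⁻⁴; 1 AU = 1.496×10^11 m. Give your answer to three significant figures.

0.334 AU

Required flux: S = 4σT⁴/(1−α) = 17930 W/m².
Then d = [L/(4πS)]^(1/2) = 4.999×10^10 m, i.e. 0.3342 AU.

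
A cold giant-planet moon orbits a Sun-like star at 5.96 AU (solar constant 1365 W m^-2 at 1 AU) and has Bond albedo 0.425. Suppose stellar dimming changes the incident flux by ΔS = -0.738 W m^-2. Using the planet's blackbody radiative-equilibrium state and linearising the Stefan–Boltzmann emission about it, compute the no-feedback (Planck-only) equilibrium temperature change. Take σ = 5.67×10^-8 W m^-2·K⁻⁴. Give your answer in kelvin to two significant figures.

By the inverse-square law, S = 1365/5.96² = 38.43 W m^-2.
Reference equilibrium: T_e = [S(1−α)/(4σ)]^(1/4) = 99.35 K.
TOA radiative forcing: ΔF = (1−α)ΔS/4 = 0.575·(-0.738)/4 = -0.1061 W m^-2.
Planck response: λ_P = 4σT_e³ = 4·5.67×10⁻⁸·(99.35)³ = 0.2224 W m^-2/K.
Hence the no-feedback warming is ΔF/(4σT_e³) = -0.477 K.

-0.48 K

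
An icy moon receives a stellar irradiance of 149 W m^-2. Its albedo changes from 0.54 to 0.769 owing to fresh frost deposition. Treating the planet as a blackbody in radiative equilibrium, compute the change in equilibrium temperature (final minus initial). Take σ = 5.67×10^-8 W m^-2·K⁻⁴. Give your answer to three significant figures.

With α = 0.54, T₁ = 131.8 K.
With α = 0.769, T₂ = 111.0 K.
Change: 111.0 − 131.8 = -20.86 K.

-20.9 K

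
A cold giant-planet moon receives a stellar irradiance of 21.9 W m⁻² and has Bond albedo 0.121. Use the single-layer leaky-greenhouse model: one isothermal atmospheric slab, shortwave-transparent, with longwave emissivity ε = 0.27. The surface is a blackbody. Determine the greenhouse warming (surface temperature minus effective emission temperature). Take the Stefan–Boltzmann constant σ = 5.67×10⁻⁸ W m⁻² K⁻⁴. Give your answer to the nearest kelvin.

The planet radiates to space at T_e = [S(1−α)/(4σ)]^(1/4) = 95.98 K.
The surface balance (absorbed SW + ε·downward IR = σT_s⁴) with T_a⁴ = T_s⁴/2 reduces to T_s = T_e·[2/(2−ε)]^¼ = 99.53 K.
T_s − T_e = 99.53 − 95.98 = 3.544 K.

4 K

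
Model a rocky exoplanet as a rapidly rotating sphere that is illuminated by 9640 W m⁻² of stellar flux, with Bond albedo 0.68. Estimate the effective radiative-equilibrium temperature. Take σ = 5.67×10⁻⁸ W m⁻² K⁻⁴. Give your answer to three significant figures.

Absorbed flux (global mean): S(1−α)/4 = 9640·0.32/4 = 771.2 W m⁻².
Set σT⁴ = 771.2 → T = (771.2/σ)^(1/4) = 341.5 K.

342 K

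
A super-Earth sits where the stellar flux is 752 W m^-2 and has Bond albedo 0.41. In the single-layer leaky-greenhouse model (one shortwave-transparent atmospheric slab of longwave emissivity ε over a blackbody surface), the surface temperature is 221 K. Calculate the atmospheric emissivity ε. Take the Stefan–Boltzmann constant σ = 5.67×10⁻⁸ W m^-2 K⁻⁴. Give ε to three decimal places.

0.360

Effective temperature: T_e = [S(1−α)/(4σ)]^(1/4) = 210.3 K.
Since (2−ε)/2 = (T_e/T_s)⁴ = 0.8201, ε = 0.3598.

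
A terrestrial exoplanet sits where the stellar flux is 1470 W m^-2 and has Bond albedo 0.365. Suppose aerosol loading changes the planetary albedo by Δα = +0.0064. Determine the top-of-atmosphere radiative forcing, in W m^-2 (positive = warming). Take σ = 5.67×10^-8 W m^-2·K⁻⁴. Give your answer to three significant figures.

TOA radiative forcing: ΔF = −S·Δα/4 = −1470·(+0.0064)/4 = -2.352 W m^-2.

-2.35 W m^-2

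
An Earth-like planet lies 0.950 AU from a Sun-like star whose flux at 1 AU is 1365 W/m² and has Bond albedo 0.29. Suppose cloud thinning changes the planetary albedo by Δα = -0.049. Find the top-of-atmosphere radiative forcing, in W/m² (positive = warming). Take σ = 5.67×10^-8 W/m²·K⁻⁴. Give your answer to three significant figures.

18.5 W/m²

By the inverse-square law, S = 1365/0.950² = 1512 W/m².
The change in absorbed flux is Δ[S(1−α)/4] = −SΔα/4 = 18.53 W/m².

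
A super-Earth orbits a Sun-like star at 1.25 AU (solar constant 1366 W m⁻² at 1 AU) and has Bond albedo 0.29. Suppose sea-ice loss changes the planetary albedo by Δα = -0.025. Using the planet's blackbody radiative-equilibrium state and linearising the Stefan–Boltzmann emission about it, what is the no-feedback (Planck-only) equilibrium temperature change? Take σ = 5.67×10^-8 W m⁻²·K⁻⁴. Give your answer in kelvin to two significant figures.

By the inverse-square law, S = 1366/1.25² = 874.2 W m⁻².
Unperturbed T_e = [874.2·(1−0.29)/(4σ)]^¼ = 228.7 K.
ΔF = −(S/4)Δα = −(874.2/4)×(-0.025) = 5.464 W m⁻².
Planck response: λ_P = 4σT_e³ = 4·5.67×10⁻⁸·(228.7)³ = 2.714 W m⁻²/K.
Hence the no-feedback warming is ΔF/(4σT_e³) = 2.01 K.

2.0 K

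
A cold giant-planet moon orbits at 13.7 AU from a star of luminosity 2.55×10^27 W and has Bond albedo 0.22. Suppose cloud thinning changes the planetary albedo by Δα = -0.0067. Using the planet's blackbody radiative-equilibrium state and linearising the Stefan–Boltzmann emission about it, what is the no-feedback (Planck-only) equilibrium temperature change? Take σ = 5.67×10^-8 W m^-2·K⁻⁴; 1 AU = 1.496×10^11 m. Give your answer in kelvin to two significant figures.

d = 13.7 × 1.496×10^11 m = 2.050×10^12 m.
S = L/(4πd²) = 48.31 W m^-2.
The baseline emission temperature is T_e = 113.5 K.
The change in absorbed flux is Δ[S(1−α)/4] = −SΔα/4 = 0.08092 W m^-2.
The Planck feedback parameter is 4σT_e³ = 0.3319 W m^-2/K.
Hence the no-feedback warming is ΔF/(4σT_e³) = 0.244 K.

0.24 kelvin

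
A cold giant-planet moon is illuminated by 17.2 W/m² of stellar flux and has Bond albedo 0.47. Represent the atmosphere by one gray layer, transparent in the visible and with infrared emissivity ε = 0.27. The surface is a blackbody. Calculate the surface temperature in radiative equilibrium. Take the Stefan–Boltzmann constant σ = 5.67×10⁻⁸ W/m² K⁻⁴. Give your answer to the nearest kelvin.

83 kelvin

The planet radiates to space at T_e = [S(1−α)/(4σ)]^(1/4) = 79.62 K.
For a single slab of emissivity ε, T_s⁴ = 2T_e⁴/(2−ε); thus T_s = 79.62·(1.156)^(1/4) = 82.56 K.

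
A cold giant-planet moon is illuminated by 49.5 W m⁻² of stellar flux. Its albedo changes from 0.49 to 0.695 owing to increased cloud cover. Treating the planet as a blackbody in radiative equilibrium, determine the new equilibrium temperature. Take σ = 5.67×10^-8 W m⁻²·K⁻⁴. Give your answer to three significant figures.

90.3 K

T₂ = [S(1−α₂)/(4σ)]^(1/4) = [49.50·0.305/(4σ)]^(1/4) = 90.33 K.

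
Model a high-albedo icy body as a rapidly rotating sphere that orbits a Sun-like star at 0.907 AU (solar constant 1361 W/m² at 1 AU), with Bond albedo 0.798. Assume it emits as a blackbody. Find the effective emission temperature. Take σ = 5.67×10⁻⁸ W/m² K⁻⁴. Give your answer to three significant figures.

196 kelvin

Flux at the orbit: S = 1361/(0.907)² = 1654 W/m².
Absorbed flux (global mean): S(1−α)/4 = 1654·0.202/4 = 83.55 W/m².
Balancing against σT⁴: T = (83.55/5.67×10⁻⁸)^(1/4) = 195.9 K.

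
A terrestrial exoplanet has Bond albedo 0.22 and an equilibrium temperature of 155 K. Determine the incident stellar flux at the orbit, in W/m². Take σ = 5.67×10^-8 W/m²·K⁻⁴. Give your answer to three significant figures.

From S(1−α)/4 = σT⁴: S = 4σT⁴/(1−α).
The emitted flux is σT⁴ = 32.73 W/m².
S = 4·32.73/0.78 = 167.8 W/m².

168 W/m²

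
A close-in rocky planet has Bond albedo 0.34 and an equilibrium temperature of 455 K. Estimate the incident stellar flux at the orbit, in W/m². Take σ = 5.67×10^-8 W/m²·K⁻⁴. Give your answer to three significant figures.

From S(1−α)/4 = σT⁴: S = 4σT⁴/(1−α).
σT⁴ = 5.67×10⁻⁸·(455)⁴ = 2430 W/m².
S = 4·2430/0.66 = 14730 W/m².

14700 W/m²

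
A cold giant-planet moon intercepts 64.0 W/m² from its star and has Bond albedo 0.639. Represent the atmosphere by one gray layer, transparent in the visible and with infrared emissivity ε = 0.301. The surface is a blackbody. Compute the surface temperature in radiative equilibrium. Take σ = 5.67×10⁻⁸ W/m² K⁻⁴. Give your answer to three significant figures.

105 K

At the top of the atmosphere, σT_e⁴ = S(1−α)/4 = 5.776 W/m², giving T_e = 100.5 K.
The surface balance (absorbed SW + ε·downward IR = σT_s⁴) with T_a⁴ = T_s⁴/2 reduces to T_s = T_e·[2/(2−ε)]^¼ = 104.6 K.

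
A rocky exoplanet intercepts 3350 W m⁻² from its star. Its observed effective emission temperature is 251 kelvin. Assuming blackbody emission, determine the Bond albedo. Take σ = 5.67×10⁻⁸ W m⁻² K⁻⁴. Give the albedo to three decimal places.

From σT⁴ = S(1−α)/4 we invert for α: 1−α = 4σT⁴/S.
σT⁴ = 225.0 W m⁻², so 4σT⁴ = 900.2 W m⁻².
1−α = 900.2/3350 = 0.2687, so α = 0.7313.

0.731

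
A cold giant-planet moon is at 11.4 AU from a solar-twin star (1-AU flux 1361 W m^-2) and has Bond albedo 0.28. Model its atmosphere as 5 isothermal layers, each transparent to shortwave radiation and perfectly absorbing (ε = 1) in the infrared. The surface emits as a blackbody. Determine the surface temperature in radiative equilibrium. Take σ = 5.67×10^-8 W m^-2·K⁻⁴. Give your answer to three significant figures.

119 K

By the inverse-square law, S = 1361/11.4² = 10.47 W m^-2.
OLR = S(1−α)/4 = 1.885 W m^-2; the top layer radiates at T_e = 75.93 K.
For an N-layer opaque stack, T_s⁴ = (N+1)T_e⁴, hence T_s = (6)^(1/4)×75.93 K = 118.8 K.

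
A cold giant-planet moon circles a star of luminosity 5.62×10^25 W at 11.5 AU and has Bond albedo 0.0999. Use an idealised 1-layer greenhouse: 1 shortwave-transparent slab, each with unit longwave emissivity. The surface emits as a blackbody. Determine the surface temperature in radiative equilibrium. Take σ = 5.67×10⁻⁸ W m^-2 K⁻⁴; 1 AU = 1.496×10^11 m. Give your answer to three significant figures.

Orbital distance: d = 11.5 AU = 1.720×10^12 m.
S = L/(4πd²) = 1.511 W m^-2.
OLR = S(1−α)/4 = 0.3400 W m^-2; the top layer radiates at T_e = 49.49 K.
Layer-by-layer balance gives σT_s⁴ = (N+1)σT_e⁴, so T_s = 2^¼·49.49 = 58.85 K.

58.8 K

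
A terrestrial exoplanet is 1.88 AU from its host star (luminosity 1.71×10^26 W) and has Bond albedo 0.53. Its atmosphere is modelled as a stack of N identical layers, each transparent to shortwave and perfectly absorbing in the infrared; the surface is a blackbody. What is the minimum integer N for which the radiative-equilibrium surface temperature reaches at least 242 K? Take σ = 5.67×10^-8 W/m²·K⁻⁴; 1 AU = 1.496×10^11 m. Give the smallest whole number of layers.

9

d = 1.88 × 1.496×10^11 m = 2.812×10^11 m.
Flux at the orbit: S = L/(4πd²) = 1.71×10^26/(4π·(2.81×10^11)²) = 172.0 W/m².
Top-of-atmosphere balance: σT_e⁴ = S(1−α)/4 = 20.21 W/m² → T_e = 137.4 K.
Need (N+1)T_e⁴ ≥ T_s⁴, i.e. N+1 ≥ (242/137.4)⁴ = 9.621.
The minimum whole number is N = 9.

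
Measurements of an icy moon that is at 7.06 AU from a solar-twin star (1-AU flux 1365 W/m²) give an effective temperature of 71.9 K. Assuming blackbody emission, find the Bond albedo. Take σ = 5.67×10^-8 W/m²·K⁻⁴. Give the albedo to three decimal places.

0.779

By the inverse-square law, S = 1365/7.06² = 27.39 W/m².
Energy balance: S(1−α)/4 = σT⁴, so 1−α = 4σT⁴/S.
σT⁴ = 1.515 W/m², so 4σT⁴ = 6.061 W/m².
1−α = 6.061/27.39 = 0.2213, so α = 0.7787.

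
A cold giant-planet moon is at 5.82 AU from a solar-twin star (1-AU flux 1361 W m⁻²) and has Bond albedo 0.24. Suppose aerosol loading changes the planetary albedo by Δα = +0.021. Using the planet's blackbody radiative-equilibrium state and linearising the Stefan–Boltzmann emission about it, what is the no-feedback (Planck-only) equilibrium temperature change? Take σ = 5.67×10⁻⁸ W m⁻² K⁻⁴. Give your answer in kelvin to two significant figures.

-0.74 K

Flux at the orbit: S = 1361/(5.82)² = 40.18 W m⁻².
The baseline emission temperature is T_e = 107.7 K.
The change in absorbed flux is Δ[S(1−α)/4] = −SΔα/4 = -0.2109 W m⁻².
Planck response: λ_P = 4σT_e³ = 4·5.67×10⁻⁸·(107.7)³ = 0.2835 W m⁻²/K.
ΔT₀ = ΔF/λ_P = -0.2109/0.2835 = -0.744 K.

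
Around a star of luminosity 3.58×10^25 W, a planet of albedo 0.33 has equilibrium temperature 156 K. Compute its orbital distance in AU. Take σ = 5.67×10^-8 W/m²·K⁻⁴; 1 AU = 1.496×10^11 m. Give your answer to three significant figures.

0.797 AU

The flux needed for this T is 4σT⁴/(1−0.33) = 200.5 W/m².
Then d = [L/(4πS)]^(1/2) = 1.192×10^11 m, i.e. 0.7968 AU.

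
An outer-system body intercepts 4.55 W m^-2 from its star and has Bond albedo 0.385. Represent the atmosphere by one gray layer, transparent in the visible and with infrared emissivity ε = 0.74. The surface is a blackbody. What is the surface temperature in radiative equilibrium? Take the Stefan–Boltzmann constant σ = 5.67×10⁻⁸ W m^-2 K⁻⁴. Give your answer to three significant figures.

At the top of the atmosphere, σT_e⁴ = S(1−α)/4 = 0.6996 W m^-2, giving T_e = 59.27 K.
The surface balance (absorbed SW + ε·downward IR = σT_s⁴) with T_a⁴ = T_s⁴/2 reduces to T_s = T_e·[2/(2−ε)]^¼ = 66.52 K.

66.5 K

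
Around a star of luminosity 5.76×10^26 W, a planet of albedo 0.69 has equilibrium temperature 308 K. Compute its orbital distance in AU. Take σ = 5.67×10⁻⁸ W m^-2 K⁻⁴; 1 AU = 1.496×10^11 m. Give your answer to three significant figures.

Required flux: S = 4σT⁴/(1−α) = 6584 W m^-2.
From L = 4πd²S, d = √(5.76×10^26/(4π·6584)) = 8.344×10^10 m = 0.5577 AU.

0.558 AU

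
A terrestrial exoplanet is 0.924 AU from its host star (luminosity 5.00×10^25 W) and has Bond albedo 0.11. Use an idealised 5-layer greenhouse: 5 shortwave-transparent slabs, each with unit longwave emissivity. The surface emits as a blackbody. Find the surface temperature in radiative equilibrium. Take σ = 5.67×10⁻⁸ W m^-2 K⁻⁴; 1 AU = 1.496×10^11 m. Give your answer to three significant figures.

d = 0.924 × 1.496×10^11 m = 1.382×10^11 m.
Spreading L over a sphere of radius d: S = 5.00×10^25/(4π·1.38×10^11²) = 208.2 W m^-2.
The effective emission temperature is T_e = [S(1−α)/(4σ)]^¼ = 169.1 K.
Layer-by-layer balance gives σT_s⁴ = (N+1)σT_e⁴, so T_s = 6^¼·169.1 = 264.6 K.

265 K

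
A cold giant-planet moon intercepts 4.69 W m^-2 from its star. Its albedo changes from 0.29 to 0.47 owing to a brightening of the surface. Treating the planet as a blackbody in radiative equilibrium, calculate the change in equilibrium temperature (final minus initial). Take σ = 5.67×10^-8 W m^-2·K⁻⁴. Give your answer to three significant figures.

Initial: T₁ = [S(1−0.29)/(4σ)]^(1/4) = 61.90 K.
After:  T₂ = [4.690·0.53/(4σ)]^(1/4) = 57.54 K.
ΔT = T₂ − T₁ = -4.363 K.

-4.36 K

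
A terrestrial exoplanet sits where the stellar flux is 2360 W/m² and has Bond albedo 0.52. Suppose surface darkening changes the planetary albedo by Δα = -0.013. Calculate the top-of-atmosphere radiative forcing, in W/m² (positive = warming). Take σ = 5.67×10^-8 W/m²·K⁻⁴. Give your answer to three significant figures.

TOA radiative forcing: ΔF = −S·Δα/4 = −2360·(-0.013)/4 = 7.670 W/m².

7.67 W/m²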